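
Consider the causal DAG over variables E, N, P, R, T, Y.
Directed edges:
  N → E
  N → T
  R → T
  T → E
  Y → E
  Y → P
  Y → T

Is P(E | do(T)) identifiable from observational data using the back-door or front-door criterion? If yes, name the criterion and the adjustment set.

P(E|do(T)): backdoor, adjust for {N, Y}.

desc(T)\{T}={E}; candidates ⊆ {N,P,R,Y}.
size 0: {}; under {} T still reaches {E,N,P,R,Y} ∋ E.
size 1: {N}, {P}, {R} …(+1); under {N} T still reaches {E,P,R,Y} ∋ E.
{N,Y}: T⊥E given {N,Y} in G with T→· removed — back-door holds.
P(E|do(T)) = Σ_{N,Y} P(E|T,N,Y)·P(N,Y).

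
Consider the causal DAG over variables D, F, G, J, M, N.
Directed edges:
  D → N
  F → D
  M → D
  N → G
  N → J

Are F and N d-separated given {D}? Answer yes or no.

Yes — F ⊥ N | {D}.

Bayes-Ball from F | {D} reaches {M}.
N ∉ reach(F|{D}) ⇒ F ⊥ N | {D}.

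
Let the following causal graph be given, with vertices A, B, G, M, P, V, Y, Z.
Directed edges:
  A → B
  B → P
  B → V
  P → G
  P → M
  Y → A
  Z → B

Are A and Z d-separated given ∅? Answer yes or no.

Bayes-Ball from A | ∅ reaches {B,G,M,P,V,Y}.
Z ∉ reach(A|∅) ⇒ A ⊥ Z | ∅.

Yes — A ⊥ Z | ∅.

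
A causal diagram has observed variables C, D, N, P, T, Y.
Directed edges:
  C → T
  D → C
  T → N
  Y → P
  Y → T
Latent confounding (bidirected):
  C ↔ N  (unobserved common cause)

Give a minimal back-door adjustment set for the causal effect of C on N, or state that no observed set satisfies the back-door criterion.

C→N: no observed back-door set.

desc(C)\{C}={N,T}; candidates ⊆ {D,P,Y}.
C↔N: latent back-door arc(s) into C.
size 0: {}; under {} C still reaches {D,N} ∋ N.
size 1: {D}, {P}, {Y}; under {D} C still reaches {N} ∋ N.
size 2: {D,P}, {D,Y}, {P,Y}; under {D,P} C still reaches {N} ∋ N.
C↔N cannot be blocked by any observed set — no back-door set.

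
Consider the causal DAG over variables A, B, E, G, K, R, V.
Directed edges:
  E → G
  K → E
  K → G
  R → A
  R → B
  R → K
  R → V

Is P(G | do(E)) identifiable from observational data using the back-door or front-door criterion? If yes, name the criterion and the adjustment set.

P(G|do(E)): backdoor, adjust for {K}.

desc(E)\{E}={G}; candidates ⊆ {A,B,K,R,V}.
size 0: {}; under {} E still reaches {A,B,G,K,R,V} ∋ G.
{K}: E⊥G given {K} in G with E→· removed — back-door holds.
P(G|do(E)) = Σ_{K} P(G|E,K)·P(K).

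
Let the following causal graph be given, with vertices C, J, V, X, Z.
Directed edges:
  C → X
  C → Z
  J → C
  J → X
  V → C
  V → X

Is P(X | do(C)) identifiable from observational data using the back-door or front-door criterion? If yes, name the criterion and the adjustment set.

P(X|do(C)): backdoor, adjust for {J, V}.

desc(C)\{C}={X,Z}; candidates ⊆ {J,V}.
size 0: {}; under {} C still reaches {J,V,X} ∋ X.
size 1: {J}, {V}; under {J} C still reaches {V,X} ∋ X.
{J,V}: C⊥X given {J,V} in G with C→· removed — back-door holds.
P(X|do(C)) = Σ_{J,V} P(X|C,J,V)·P(J,V).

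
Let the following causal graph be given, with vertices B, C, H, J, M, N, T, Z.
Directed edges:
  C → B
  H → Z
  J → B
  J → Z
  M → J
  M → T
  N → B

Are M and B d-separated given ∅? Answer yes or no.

Bayes-Ball from M | ∅ reaches {B,J,T,Z}.
B ∈ reach(M|∅) ⇒ M ⊥̸ B | ∅.

No — M and B are d-connected given ∅.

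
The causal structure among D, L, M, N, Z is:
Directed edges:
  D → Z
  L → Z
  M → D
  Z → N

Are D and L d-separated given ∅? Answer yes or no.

Yes — D ⊥ L | ∅.

Bayes-Ball from D | ∅ reaches {M,N,Z}.
L ∉ reach(D|∅) ⇒ D ⊥ L | ∅.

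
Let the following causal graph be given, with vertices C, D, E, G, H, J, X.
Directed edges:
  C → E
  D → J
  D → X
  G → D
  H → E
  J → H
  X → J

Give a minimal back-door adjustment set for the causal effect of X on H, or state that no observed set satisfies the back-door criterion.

X→H: minimal back-door set {D}.

desc(X)\{X}={E,H,J}; candidates ⊆ {C,D,G}.
size 0: {}; under {} X still reaches {D,E,G,H,J} ∋ H.
{D}: X⊥H given {D} in G with X→· removed — back-door holds.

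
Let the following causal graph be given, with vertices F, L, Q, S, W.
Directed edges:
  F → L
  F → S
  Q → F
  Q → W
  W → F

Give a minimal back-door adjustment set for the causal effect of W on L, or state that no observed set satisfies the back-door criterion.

W→L: minimal back-door set {Q}.

desc(W)\{W}={F,L,S}; candidates ⊆ {Q}.
size 0: {}; under {} W still reaches {F,L,Q,S} ∋ L.
{Q}: W⊥L given {Q} in G with W→· removed — back-door holds.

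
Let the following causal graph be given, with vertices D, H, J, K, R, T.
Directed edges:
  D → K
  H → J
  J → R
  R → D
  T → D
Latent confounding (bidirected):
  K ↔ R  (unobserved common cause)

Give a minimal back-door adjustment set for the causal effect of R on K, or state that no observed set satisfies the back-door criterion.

R→K: no observed back-door set.

desc(R)\{R}={D,K}; candidates ⊆ {H,J,T}.
R↔K: latent back-door arc(s) into R.
size 0: {}; under {} R still reaches {H,J,K} ∋ K.
size 1: {H}, {J}, {T}; under {H} R still reaches {J,K} ∋ K.
size 2: {H,J}, {H,T}, {J,T}; under {H,J} R still reaches {K} ∋ K.
R↔K cannot be blocked by any observed set — no back-door set.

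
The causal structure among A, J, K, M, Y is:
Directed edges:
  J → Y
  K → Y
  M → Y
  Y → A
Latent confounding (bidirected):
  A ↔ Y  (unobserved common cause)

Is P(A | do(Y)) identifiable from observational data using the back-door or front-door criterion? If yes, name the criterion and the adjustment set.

P(A|do(Y)): not identifiable (no BD/FD set).

desc(Y)\{Y}={A}; candidates ⊆ {J,K,M}.
Y↔A: latent back-door arc(s) into Y.
size 0: {}; under {} Y still reaches {A,J,K,M} ∋ A.
size 1: {J}, {K}, {M}; under {J} Y still reaches {A,K,M} ∋ A.
size 2: {J,K}, {J,M}, {K,M}; under {J,K} Y still reaches {A,M} ∋ A.
Y↔A cannot be blocked by any observed set — no back-door set.
No mediator lies on a directed Y→…→A path.
Neither criterion identifies P(A|do(Y)) in this graph.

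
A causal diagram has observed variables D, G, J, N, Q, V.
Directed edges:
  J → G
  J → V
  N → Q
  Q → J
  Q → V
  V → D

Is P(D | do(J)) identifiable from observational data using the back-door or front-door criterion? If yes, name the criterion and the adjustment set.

desc(J)\{J}={D,G,V}; candidates ⊆ {N,Q}.
size 0: {}; under {} J still reaches {D,N,Q,V} ∋ D.
{Q}: J⊥D given {Q} in G with J→· removed — back-door holds.
P(D|do(J)) = Σ_{Q} P(D|J,Q)·P(Q).

P(D|do(J)): backdoor, adjust for {Q}.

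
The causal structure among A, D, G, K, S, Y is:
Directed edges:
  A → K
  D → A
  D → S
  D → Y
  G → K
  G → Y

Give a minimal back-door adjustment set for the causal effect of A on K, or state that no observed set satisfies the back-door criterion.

desc(A)\{A}={K}; candidates ⊆ {D,G,S,Y}.
∅: A⊥K given ∅ in G with A→· removed — back-door holds.

A→K: minimal back-door set ∅.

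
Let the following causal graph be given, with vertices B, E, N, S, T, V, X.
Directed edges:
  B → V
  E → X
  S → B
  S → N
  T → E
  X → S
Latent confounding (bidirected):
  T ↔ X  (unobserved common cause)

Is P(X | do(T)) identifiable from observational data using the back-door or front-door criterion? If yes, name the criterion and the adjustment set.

P(X|do(T)): frontdoor, adjust for {E}.

desc(T)\{T}={B,E,N,S,V,X}; candidates ⊆ {—}.
T↔X: latent back-door arc(s) into T.
size 0: {}; under {} T still reaches {B,N,S,V,X} ∋ X.
T↔X cannot be blocked by any observed set — no back-door set.
{E}: (i) intercepts every directed T→X path; (ii) no back-door T→{E}; (iii) {T} blocks every back-door {E}→X. Front-door holds.
P(X|do(T)) = Σ_{E} P(E|T) Σ_{T'} P(X|E,T')P(T').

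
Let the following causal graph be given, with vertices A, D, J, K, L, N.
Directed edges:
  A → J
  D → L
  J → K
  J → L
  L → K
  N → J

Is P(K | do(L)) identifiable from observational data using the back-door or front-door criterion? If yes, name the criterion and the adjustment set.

desc(L)\{L}={K}; candidates ⊆ {A,D,J,N}.
size 0: {}; under {} L still reaches {A,D,J,K,N} ∋ K.
{J}: L⊥K given {J} in G with L→· removed — back-door holds.
P(K|do(L)) = Σ_{J} P(K|L,J)·P(J).

P(K|do(L)): backdoor, adjust for {J}.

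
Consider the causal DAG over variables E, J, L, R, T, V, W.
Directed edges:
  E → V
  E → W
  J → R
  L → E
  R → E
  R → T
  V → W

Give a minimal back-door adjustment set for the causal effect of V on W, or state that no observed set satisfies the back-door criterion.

desc(V)\{V}={W}; candidates ⊆ {E,J,L,R,T}.
size 0: {}; under {} V still reaches {E,J,L,R,T,W} ∋ W.
{E}: V⊥W given {E} in G with V→· removed — back-door holds.

V→W: minimal back-door set {E}.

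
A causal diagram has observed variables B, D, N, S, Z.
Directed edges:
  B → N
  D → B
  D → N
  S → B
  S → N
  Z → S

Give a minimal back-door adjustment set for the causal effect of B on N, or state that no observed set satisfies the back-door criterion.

B→N: minimal back-door set {D, S}.

desc(B)\{B}={N}; candidates ⊆ {D,S,Z}.
size 0: {}; under {} B still reaches {D,N,S,Z} ∋ N.
size 1: {D}, {S}, {Z}; under {D} B still reaches {N,S,Z} ∋ N.
{D,S}: B⊥N given {D,S} in G with B→· removed — back-door holds.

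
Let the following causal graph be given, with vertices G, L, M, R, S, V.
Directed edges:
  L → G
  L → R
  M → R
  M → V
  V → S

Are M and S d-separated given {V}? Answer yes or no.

Yes — M ⊥ S | {V}.

Bayes-Ball from M | {V} reaches {R}.
S ∉ reach(M|{V}) ⇒ M ⊥ S | {V}.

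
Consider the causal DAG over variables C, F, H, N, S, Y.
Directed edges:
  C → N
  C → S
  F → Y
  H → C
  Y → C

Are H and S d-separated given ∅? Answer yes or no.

Bayes-Ball from H | ∅ reaches {C,N,S}.
S ∈ reach(H|∅) ⇒ H ⊥̸ S | ∅.

No — H and S are d-connected given ∅.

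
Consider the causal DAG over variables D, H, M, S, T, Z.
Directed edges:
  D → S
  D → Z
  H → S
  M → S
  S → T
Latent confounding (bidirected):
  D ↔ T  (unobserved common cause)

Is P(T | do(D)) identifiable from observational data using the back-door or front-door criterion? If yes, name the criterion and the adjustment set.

desc(D)\{D}={S,T,Z}; candidates ⊆ {H,M}.
D↔T: latent back-door arc(s) into D.
size 0: {}; under {} D still reaches {T} ∋ T.
size 1: {H}, {M}; under {H} D still reaches {T} ∋ T.
size 2: {H,M}; under {H,M} D still reaches {T} ∋ T.
D↔T cannot be blocked by any observed set — no back-door set.
{S}: (i) intercepts every directed D→T path; (ii) no back-door D→{S}; (iii) {D} blocks every back-door {S}→T. Front-door holds.
P(T|do(D)) = Σ_{S} P(S|D) Σ_{D'} P(T|S,D')P(D').

P(T|do(D)): frontdoor, adjust for {S}.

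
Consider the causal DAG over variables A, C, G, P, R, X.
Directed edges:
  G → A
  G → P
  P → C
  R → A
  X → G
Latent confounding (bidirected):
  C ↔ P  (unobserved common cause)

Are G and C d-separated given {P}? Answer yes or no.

Bayes-Ball from G | {P} reaches {A,C,X}.
C ∈ reach(G|{P}) ⇒ G ⊥̸ C | {P}.

No — G and C are d-connected given {P}.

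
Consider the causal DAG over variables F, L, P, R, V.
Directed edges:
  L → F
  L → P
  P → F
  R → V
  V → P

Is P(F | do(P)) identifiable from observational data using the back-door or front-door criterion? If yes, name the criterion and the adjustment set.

P(F|do(P)): backdoor, adjust for {L}.

desc(P)\{P}={F}; candidates ⊆ {L,R,V}.
size 0: {}; under {} P still reaches {F,L,R,V} ∋ F.
{L}: P⊥F given {L} in G with P→· removed — back-door holds.
P(F|do(P)) = Σ_{L} P(F|P,L)·P(L).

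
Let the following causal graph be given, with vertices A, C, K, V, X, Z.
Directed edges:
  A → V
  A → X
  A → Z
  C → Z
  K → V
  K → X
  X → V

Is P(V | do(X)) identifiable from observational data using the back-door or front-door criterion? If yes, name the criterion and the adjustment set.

P(V|do(X)): backdoor, adjust for {A, K}.

desc(X)\{X}={V}; candidates ⊆ {A,C,K,Z}.
size 0: {}; under {} X still reaches {A,K,V,Z} ∋ V.
size 1: {A}, {C}, {K} …(+1); under {A} X still reaches {K,V} ∋ V.
{A,K}: X⊥V given {A,K} in G with X→· removed — back-door holds.
P(V|do(X)) = Σ_{A,K} P(V|X,A,K)·P(A,K).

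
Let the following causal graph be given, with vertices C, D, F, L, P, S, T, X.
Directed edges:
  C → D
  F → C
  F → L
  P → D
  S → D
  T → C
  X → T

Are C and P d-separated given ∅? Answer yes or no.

Bayes-Ball from C | ∅ reaches {D,F,L,T,X}.
P ∉ reach(C|∅) ⇒ C ⊥ P | ∅.

Yes — C ⊥ P | ∅.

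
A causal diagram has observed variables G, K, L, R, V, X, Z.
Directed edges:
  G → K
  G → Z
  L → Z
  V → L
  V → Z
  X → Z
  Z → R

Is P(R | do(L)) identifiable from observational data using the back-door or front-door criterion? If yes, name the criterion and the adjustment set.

P(R|do(L)): backdoor, adjust for {V}.

desc(L)\{L}={R,Z}; candidates ⊆ {G,K,V,X}.
size 0: {}; under {} L still reaches {R,V,Z} ∋ R.
{V}: L⊥R given {V} in G with L→· removed — back-door holds.
P(R|do(L)) = Σ_{V} P(R|L,V)·P(V).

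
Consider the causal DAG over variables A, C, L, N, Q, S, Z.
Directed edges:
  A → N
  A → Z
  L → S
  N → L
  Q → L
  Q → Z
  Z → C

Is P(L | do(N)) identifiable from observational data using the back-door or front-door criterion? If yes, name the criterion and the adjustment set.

desc(N)\{N}={L,S}; candidates ⊆ {A,C,Q,Z}.
∅: N⊥L given ∅ in G with N→· removed — back-door holds.
P(L|do(N)) = P(L|N) — no adjustment needed.

P(L|do(N)): backdoor, adjust for ∅.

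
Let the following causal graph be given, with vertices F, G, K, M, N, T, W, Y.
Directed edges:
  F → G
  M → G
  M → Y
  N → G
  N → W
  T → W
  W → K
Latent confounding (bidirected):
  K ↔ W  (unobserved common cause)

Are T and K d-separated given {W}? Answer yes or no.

No — T and K are d-connected given {W}.

Bayes-Ball from T | {W} reaches {G,K,N}.
K ∈ reach(T|{W}) ⇒ T ⊥̸ K | {W}.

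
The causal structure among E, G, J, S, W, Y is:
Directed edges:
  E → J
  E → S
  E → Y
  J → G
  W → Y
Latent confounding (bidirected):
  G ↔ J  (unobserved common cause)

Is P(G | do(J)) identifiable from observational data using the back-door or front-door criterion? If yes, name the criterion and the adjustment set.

desc(J)\{J}={G}; candidates ⊆ {E,S,W,Y}.
J↔G: latent back-door arc(s) into J.
size 0: {}; under {} J still reaches {E,G,S,Y} ∋ G.
size 1: {E}, {S}, {W} …(+1); under {E} J still reaches {G} ∋ G.
size 2: {E,S}, {E,W}, {E,Y} …(+3); under {E,S} J still reaches {G} ∋ G.
J↔G cannot be blocked by any observed set — no back-door set.
No mediator lies on a directed J→…→G path.
Neither criterion identifies P(G|do(J)) in this graph.

P(G|do(J)): not identifiable (no BD/FD set).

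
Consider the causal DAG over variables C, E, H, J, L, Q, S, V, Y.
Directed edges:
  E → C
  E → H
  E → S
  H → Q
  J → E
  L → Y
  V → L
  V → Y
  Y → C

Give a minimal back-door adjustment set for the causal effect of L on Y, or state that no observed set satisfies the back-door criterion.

L→Y: minimal back-door set {V}.

desc(L)\{L}={C,Y}; candidates ⊆ {E,H,J,Q,S,V}.
size 0: {}; under {} L still reaches {C,V,Y} ∋ Y.
{V}: L⊥Y given {V} in G with L→· removed — back-door holds.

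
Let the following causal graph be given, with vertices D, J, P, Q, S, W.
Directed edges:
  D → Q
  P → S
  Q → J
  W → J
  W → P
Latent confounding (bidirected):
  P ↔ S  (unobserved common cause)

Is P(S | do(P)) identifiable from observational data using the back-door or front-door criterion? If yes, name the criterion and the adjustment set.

P(S|do(P)): not identifiable (no BD/FD set).

desc(P)\{P}={S}; candidates ⊆ {D,J,Q,W}.
P↔S: latent back-door arc(s) into P.
size 0: {}; under {} P still reaches {J,S,W} ∋ S.
size 1: {D}, {J}, {Q} …(+1); under {D} P still reaches {J,S,W} ∋ S.
size 2: {D,J}, {D,Q}, {D,W} …(+3); under {D,J} P still reaches {Q,S,W} ∋ S.
P↔S cannot be blocked by any observed set — no back-door set.
No mediator lies on a directed P→…→S path.
Neither criterion identifies P(S|do(P)) in this graph.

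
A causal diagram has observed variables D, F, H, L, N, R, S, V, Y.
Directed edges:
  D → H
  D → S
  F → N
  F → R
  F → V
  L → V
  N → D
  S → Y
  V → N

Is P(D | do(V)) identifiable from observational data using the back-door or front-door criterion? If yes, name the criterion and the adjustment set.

P(D|do(V)): backdoor, adjust for {F}.

desc(V)\{V}={D,H,N,S,Y}; candidates ⊆ {F,L,R}.
size 0: {}; under {} V still reaches {D,F,H,L,N,R,S,Y} ∋ D.
{F}: V⊥D given {F} in G with V→· removed — back-door holds.
P(D|do(V)) = Σ_{F} P(D|V,F)·P(F).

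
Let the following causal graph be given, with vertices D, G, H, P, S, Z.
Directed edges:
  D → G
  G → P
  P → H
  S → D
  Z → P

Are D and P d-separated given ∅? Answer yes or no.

No — D and P are d-connected given ∅.

Bayes-Ball from D | ∅ reaches {G,H,P,S}.
P ∈ reach(D|∅) ⇒ D ⊥̸ P | ∅.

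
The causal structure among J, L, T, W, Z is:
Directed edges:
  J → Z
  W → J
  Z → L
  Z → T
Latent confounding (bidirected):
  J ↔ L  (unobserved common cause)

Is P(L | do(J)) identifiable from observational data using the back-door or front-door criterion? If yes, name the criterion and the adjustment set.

P(L|do(J)): frontdoor, adjust for {Z}.

desc(J)\{J}={L,T,Z}; candidates ⊆ {W}.
J↔L: latent back-door arc(s) into J.
size 0: {}; under {} J still reaches {L,W} ∋ L.
size 1: {W}; under {W} J still reaches {L} ∋ L.
J↔L cannot be blocked by any observed set — no back-door set.
{Z}: (i) intercepts every directed J→L path; (ii) no back-door J→{Z}; (iii) {J} blocks every back-door {Z}→L. Front-door holds.
P(L|do(J)) = Σ_{Z} P(Z|J) Σ_{J'} P(L|Z,J')P(J').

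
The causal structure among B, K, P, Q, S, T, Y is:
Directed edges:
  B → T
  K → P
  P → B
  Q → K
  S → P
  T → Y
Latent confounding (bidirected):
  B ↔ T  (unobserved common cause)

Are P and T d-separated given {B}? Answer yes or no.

No — P and T are d-connected given {B}.

Bayes-Ball from P | {B} reaches {K,Q,S,T,Y}.
T ∈ reach(P|{B}) ⇒ P ⊥̸ T | {B}.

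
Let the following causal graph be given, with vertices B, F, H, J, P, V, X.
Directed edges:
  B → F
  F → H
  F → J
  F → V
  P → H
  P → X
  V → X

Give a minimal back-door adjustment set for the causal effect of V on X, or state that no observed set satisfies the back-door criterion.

desc(V)\{V}={X}; candidates ⊆ {B,F,H,J,P}.
∅: V⊥X given ∅ in G with V→· removed — back-door holds.

V→X: minimal back-door set ∅.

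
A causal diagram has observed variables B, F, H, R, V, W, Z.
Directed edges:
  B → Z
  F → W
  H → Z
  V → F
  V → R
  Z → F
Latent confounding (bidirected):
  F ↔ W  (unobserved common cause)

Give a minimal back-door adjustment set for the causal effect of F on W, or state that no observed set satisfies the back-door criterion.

F→W: no observed back-door set.

desc(F)\{F}={W}; candidates ⊆ {B,H,R,V,Z}.
F↔W: latent back-door arc(s) into F.
size 0: {}; under {} F still reaches {B,H,R,V,W,Z} ∋ W.
size 1: {B}, {H}, {R} …(+2); under {B} F still reaches {H,R,V,W,Z} ∋ W.
size 2: {B,H}, {B,R}, {B,V} …(+7); under {B,H} F still reaches {R,V,W,Z} ∋ W.
F↔W cannot be blocked by any observed set — no back-door set.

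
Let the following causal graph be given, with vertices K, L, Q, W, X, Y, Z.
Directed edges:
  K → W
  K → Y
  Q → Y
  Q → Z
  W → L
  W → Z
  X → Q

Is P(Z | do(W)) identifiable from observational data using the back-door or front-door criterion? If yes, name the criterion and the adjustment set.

P(Z|do(W)): backdoor, adjust for ∅.

desc(W)\{W}={L,Z}; candidates ⊆ {K,Q,X,Y}.
∅: W⊥Z given ∅ in G with W→· removed — back-door holds.
P(Z|do(W)) = P(Z|W) — no adjustment needed.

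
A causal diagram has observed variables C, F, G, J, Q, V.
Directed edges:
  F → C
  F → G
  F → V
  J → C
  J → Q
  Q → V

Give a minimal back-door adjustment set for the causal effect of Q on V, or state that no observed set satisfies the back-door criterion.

desc(Q)\{Q}={V}; candidates ⊆ {C,F,G,J}.
∅: Q⊥V given ∅ in G with Q→· removed — back-door holds.

Q→V: minimal back-door set ∅.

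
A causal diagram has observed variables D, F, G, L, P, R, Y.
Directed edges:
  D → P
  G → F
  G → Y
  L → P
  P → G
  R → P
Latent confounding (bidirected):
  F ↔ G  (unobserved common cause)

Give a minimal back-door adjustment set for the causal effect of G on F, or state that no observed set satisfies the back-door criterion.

desc(G)\{G}={F,Y}; candidates ⊆ {D,L,P,R}.
G↔F: latent back-door arc(s) into G.
size 0: {}; under {} G still reaches {D,F,L,P,R} ∋ F.
size 1: {D}, {L}, {P} …(+1); under {D} G still reaches {F,L,P,R} ∋ F.
size 2: {D,L}, {D,P}, {D,R} …(+3); under {D,L} G still reaches {F,P,R} ∋ F.
G↔F cannot be blocked by any observed set — no back-door set.

G→F: no observed back-door set.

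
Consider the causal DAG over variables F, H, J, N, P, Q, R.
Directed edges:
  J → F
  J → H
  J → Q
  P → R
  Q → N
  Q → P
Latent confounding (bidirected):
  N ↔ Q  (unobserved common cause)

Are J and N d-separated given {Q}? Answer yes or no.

Bayes-Ball from J | {Q} reaches {F,H,N}.
N ∈ reach(J|{Q}) ⇒ J ⊥̸ N | {Q}.

No — J and N are d-connected given {Q}.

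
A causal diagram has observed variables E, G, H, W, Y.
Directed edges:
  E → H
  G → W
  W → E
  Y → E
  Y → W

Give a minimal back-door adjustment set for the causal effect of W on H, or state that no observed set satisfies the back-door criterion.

desc(W)\{W}={E,H}; candidates ⊆ {G,Y}.
size 0: {}; under {} W still reaches {E,G,H,Y} ∋ H.
{Y}: W⊥H given {Y} in G with W→· removed — back-door holds.

W→H: minimal back-door set {Y}.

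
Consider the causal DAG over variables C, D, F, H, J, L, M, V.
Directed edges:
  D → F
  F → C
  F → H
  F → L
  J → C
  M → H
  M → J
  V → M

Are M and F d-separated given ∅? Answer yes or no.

Yes — M ⊥ F | ∅.

Bayes-Ball from M | ∅ reaches {C,H,J,V}.
F ∉ reach(M|∅) ⇒ M ⊥ F | ∅.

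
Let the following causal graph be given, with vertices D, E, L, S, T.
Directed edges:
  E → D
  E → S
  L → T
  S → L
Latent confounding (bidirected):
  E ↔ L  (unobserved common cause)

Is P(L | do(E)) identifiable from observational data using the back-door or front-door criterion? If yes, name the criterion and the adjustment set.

P(L|do(E)): frontdoor, adjust for {S}.

desc(E)\{E}={D,L,S,T}; candidates ⊆ {—}.
E↔L: latent back-door arc(s) into E.
size 0: {}; under {} E still reaches {L,T} ∋ L.
E↔L cannot be blocked by any observed set — no back-door set.
{S}: (i) intercepts every directed E→L path; (ii) no back-door E→{S}; (iii) {E} blocks every back-door {S}→L. Front-door holds.
P(L|do(E)) = Σ_{S} P(S|E) Σ_{E'} P(L|S,E')P(E').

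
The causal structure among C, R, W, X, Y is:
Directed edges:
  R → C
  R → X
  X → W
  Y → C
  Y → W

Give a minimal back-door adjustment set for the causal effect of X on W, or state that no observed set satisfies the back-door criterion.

X→W: minimal back-door set ∅.

desc(X)\{X}={W}; candidates ⊆ {C,R,Y}.
∅: X⊥W given ∅ in G with X→· removed — back-door holds.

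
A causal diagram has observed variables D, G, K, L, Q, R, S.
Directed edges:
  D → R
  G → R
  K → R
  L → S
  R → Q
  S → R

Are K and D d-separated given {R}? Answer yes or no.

Bayes-Ball from K | {R} reaches {D,G,L,S}.
D ∈ reach(K|{R}) ⇒ K ⊥̸ D | {R}.

No — K and D are d-connected given {R}.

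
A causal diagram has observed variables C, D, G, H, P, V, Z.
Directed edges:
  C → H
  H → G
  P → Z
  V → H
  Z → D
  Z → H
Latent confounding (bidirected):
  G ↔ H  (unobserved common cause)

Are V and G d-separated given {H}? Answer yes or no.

Bayes-Ball from V | {H} reaches {C,D,G,P,Z}.
G ∈ reach(V|{H}) ⇒ V ⊥̸ G | {H}.

No — V and G are d-connected given {H}.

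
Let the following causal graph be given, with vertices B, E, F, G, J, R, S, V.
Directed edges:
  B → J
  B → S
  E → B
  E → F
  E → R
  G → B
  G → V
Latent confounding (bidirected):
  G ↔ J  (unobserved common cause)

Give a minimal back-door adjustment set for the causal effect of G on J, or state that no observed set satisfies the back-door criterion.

G→J: no observed back-door set.

desc(G)\{G}={B,J,S,V}; candidates ⊆ {E,F,R}.
G↔J: latent back-door arc(s) into G.
size 0: {}; under {} G still reaches {J} ∋ J.
size 1: {E}, {F}, {R}; under {E} G still reaches {J} ∋ J.
size 2: {E,F}, {E,R}, {F,R}; under {E,F} G still reaches {J} ∋ J.
G↔J cannot be blocked by any observed set — no back-door set.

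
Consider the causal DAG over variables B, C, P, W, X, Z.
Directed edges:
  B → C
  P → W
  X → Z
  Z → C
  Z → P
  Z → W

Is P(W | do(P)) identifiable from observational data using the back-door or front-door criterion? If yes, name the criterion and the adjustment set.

desc(P)\{P}={W}; candidates ⊆ {B,C,X,Z}.
size 0: {}; under {} P still reaches {C,W,X,Z} ∋ W.
{Z}: P⊥W given {Z} in G with P→· removed — back-door holds.
P(W|do(P)) = Σ_{Z} P(W|P,Z)·P(Z).

P(W|do(P)): backdoor, adjust for {Z}.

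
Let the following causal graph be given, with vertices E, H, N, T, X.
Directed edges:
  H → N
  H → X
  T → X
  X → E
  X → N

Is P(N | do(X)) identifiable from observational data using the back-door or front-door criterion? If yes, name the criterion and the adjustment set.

P(N|do(X)): backdoor, adjust for {H}.

desc(X)\{X}={E,N}; candidates ⊆ {H,T}.
size 0: {}; under {} X still reaches {H,N,T} ∋ N.
{H}: X⊥N given {H} in G with X→· removed — back-door holds.
P(N|do(X)) = Σ_{H} P(N|X,H)·P(H).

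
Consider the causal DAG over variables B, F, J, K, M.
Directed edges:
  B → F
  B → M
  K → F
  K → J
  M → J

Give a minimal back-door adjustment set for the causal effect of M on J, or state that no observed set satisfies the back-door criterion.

desc(M)\{M}={J}; candidates ⊆ {B,F,K}.
∅: M⊥J given ∅ in G with M→· removed — back-door holds.

M→J: minimal back-door set ∅.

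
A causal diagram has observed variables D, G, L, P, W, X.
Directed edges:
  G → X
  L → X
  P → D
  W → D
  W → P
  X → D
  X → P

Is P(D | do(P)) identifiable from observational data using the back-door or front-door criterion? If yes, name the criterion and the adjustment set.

P(D|do(P)): backdoor, adjust for {W, X}.

desc(P)\{P}={D}; candidates ⊆ {G,L,W,X}.
size 0: {}; under {} P still reaches {D,G,L,W,X} ∋ D.
size 1: {G}, {L}, {W} …(+1); under {G} P still reaches {D,L,W,X} ∋ D.
{W,X}: P⊥D given {W,X} in G with P→· removed — back-door holds.
P(D|do(P)) = Σ_{W,X} P(D|P,W,X)·P(W,X).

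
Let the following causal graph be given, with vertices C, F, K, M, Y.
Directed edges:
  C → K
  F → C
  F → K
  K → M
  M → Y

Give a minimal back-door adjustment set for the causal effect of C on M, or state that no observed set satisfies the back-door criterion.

C→M: minimal back-door set {F}.

desc(C)\{C}={K,M,Y}; candidates ⊆ {F}.
size 0: {}; under {} C still reaches {F,K,M,Y} ∋ M.
{F}: C⊥M given {F} in G with C→· removed — back-door holds.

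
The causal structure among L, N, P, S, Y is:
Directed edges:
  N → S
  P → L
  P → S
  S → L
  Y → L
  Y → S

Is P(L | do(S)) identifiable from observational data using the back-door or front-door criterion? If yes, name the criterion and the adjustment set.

desc(S)\{S}={L}; candidates ⊆ {N,P,Y}.
size 0: {}; under {} S still reaches {L,N,P,Y} ∋ L.
size 1: {N}, {P}, {Y}; under {N} S still reaches {L,P,Y} ∋ L.
{P,Y}: S⊥L given {P,Y} in G with S→· removed — back-door holds.
P(L|do(S)) = Σ_{P,Y} P(L|S,P,Y)·P(P,Y).

P(L|do(S)): backdoor, adjust for {P, Y}.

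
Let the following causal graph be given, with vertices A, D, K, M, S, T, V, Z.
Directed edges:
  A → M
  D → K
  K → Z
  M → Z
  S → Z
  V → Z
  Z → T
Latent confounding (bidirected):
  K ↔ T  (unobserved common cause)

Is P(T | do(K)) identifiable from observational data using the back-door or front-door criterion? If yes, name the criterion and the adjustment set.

P(T|do(K)): frontdoor, adjust for {Z}.

desc(K)\{K}={T,Z}; candidates ⊆ {A,D,M,S,V}.
K↔T: latent back-door arc(s) into K.
size 0: {}; under {} K still reaches {D,T} ∋ T.
size 1: {A}, {D}, {M} …(+2); under {A} K still reaches {D,T} ∋ T.
size 2: {A,D}, {A,M}, {A,S} …(+7); under {A,D} K still reaches {T} ∋ T.
K↔T cannot be blocked by any observed set — no back-door set.
{Z}: (i) intercepts every directed K→T path; (ii) no back-door K→{Z}; (iii) {K} blocks every back-door {Z}→T. Front-door holds.
P(T|do(K)) = Σ_{Z} P(Z|K) Σ_{K'} P(T|Z,K')P(K').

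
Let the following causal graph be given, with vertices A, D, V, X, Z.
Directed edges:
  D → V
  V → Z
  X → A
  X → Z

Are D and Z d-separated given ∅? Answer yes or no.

No — D and Z are d-connected given ∅.

Bayes-Ball from D | ∅ reaches {V,Z}.
Z ∈ reach(D|∅) ⇒ D ⊥̸ Z | ∅.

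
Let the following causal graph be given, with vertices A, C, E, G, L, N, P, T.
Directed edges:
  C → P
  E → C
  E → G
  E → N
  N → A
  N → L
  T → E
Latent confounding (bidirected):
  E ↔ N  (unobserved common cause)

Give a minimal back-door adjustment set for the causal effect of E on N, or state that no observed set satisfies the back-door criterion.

E→N: no observed back-door set.

desc(E)\{E}={A,C,G,L,N,P}; candidates ⊆ {T}.
E↔N: latent back-door arc(s) into E.
size 0: {}; under {} E still reaches {A,L,N,T} ∋ N.
size 1: {T}; under {T} E still reaches {A,L,N} ∋ N.
E↔N cannot be blocked by any observed set — no back-door set.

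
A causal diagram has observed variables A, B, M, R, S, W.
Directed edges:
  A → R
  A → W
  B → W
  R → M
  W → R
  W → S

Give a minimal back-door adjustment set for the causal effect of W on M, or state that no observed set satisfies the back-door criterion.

W→M: minimal back-door set {A}.

desc(W)\{W}={M,R,S}; candidates ⊆ {A,B}.
size 0: {}; under {} W still reaches {A,B,M,R} ∋ M.
{A}: W⊥M given {A} in G with W→· removed — back-door holds.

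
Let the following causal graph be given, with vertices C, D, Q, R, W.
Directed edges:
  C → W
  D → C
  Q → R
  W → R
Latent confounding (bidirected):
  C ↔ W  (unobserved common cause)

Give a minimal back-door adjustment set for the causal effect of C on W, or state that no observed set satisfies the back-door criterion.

C→W: no observed back-door set.

desc(C)\{C}={R,W}; candidates ⊆ {D,Q}.
C↔W: latent back-door arc(s) into C.
size 0: {}; under {} C still reaches {D,R,W} ∋ W.
size 1: {D}, {Q}; under {D} C still reaches {R,W} ∋ W.
size 2: {D,Q}; under {D,Q} C still reaches {R,W} ∋ W.
C↔W cannot be blocked by any observed set — no back-door set.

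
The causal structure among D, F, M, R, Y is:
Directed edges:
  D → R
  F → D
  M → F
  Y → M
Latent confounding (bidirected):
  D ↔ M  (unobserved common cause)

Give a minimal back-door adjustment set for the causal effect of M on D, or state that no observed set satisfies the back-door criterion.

desc(M)\{M}={D,F,R}; candidates ⊆ {Y}.
M↔D: latent back-door arc(s) into M.
size 0: {}; under {} M still reaches {D,R,Y} ∋ D.
size 1: {Y}; under {Y} M still reaches {D,R} ∋ D.
M↔D cannot be blocked by any observed set — no back-door set.

M→D: no observed back-door set.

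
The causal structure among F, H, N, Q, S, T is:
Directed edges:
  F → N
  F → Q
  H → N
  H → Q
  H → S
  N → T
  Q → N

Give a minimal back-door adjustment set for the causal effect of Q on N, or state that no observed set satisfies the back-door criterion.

desc(Q)\{Q}={N,T}; candidates ⊆ {F,H,S}.
size 0: {}; under {} Q still reaches {F,H,N,S,T} ∋ N.
size 1: {F}, {H}, {S}; under {F} Q still reaches {H,N,S,T} ∋ N.
{F,H}: Q⊥N given {F,H} in G with Q→· removed — back-door holds.

Q→N: minimal back-door set {F, H}.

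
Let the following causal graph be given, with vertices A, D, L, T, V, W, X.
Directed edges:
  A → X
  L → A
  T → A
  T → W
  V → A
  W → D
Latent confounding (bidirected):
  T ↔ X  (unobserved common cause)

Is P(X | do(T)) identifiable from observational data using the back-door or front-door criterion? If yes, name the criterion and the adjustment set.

desc(T)\{T}={A,D,W,X}; candidates ⊆ {L,V}.
T↔X: latent back-door arc(s) into T.
size 0: {}; under {} T still reaches {X} ∋ X.
size 1: {L}, {V}; under {L} T still reaches {X} ∋ X.
size 2: {L,V}; under {L,V} T still reaches {X} ∋ X.
T↔X cannot be blocked by any observed set — no back-door set.
{A}: (i) intercepts every directed T→X path; (ii) no back-door T→{A}; (iii) {T} blocks every back-door {A}→X. Front-door holds.
P(X|do(T)) = Σ_{A} P(A|T) Σ_{T'} P(X|A,T')P(T').

P(X|do(T)): frontdoor, adjust for {A}.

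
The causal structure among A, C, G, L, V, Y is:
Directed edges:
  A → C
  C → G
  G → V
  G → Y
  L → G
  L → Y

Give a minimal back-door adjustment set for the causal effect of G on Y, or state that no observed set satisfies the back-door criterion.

G→Y: minimal back-door set {L}.

desc(G)\{G}={V,Y}; candidates ⊆ {A,C,L}.
size 0: {}; under {} G still reaches {A,C,L,Y} ∋ Y.
{L}: G⊥Y given {L} in G with G→· removed — back-door holds.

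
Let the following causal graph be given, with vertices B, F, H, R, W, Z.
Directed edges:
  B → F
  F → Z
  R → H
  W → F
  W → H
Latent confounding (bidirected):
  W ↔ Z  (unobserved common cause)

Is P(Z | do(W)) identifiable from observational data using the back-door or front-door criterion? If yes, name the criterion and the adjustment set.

desc(W)\{W}={F,H,Z}; candidates ⊆ {B,R}.
W↔Z: latent back-door arc(s) into W.
size 0: {}; under {} W still reaches {Z} ∋ Z.
size 1: {B}, {R}; under {B} W still reaches {Z} ∋ Z.
size 2: {B,R}; under {B,R} W still reaches {Z} ∋ Z.
W↔Z cannot be blocked by any observed set — no back-door set.
{F}: (i) intercepts every directed W→Z path; (ii) no back-door W→{F}; (iii) {W} blocks every back-door {F}→Z. Front-door holds.
P(Z|do(W)) = Σ_{F} P(F|W) Σ_{W'} P(Z|F,W')P(W').

P(Z|do(W)): frontdoor, adjust for {F}.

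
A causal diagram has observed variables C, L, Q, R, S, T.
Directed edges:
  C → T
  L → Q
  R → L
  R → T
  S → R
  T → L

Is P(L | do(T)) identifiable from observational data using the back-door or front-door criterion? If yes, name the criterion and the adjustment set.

P(L|do(T)): backdoor, adjust for {R}.

desc(T)\{T}={L,Q}; candidates ⊆ {C,R,S}.
size 0: {}; under {} T still reaches {C,L,Q,R,S} ∋ L.
{R}: T⊥L given {R} in G with T→· removed — back-door holds.
P(L|do(T)) = Σ_{R} P(L|T,R)·P(R).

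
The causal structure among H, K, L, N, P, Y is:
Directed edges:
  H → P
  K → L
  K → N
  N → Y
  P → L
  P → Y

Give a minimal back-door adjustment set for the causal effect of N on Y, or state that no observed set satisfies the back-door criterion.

N→Y: minimal back-door set ∅.

desc(N)\{N}={Y}; candidates ⊆ {H,K,L,P}.
∅: N⊥Y given ∅ in G with N→· removed — back-door holds.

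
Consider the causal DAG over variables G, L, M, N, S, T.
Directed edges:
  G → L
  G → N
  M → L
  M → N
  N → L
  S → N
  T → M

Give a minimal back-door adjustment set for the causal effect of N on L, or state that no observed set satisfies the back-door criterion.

N→L: minimal back-door set {G, M}.

desc(N)\{N}={L}; candidates ⊆ {G,M,S,T}.
size 0: {}; under {} N still reaches {G,L,M,S,T} ∋ L.
size 1: {G}, {M}, {S} …(+1); under {G} N still reaches {L,M,S,T} ∋ L.
{G,M}: N⊥L given {G,M} in G with N→· removed — back-door holds.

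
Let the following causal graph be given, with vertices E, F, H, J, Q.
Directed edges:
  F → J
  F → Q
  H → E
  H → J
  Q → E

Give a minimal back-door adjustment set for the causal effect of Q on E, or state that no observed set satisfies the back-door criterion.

desc(Q)\{Q}={E}; candidates ⊆ {F,H,J}.
∅: Q⊥E given ∅ in G with Q→· removed — back-door holds.

Q→E: minimal back-door set ∅.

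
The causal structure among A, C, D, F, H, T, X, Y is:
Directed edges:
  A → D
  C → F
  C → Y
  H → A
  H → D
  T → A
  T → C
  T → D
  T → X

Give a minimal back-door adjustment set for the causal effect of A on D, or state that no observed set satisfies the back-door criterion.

A→D: minimal back-door set {H, T}.

desc(A)\{A}={D}; candidates ⊆ {C,F,H,T,X,Y}.
size 0: {}; under {} A still reaches {C,D,F,H,T,X,Y} ∋ D.
size 1: {C}, {F}, {H} …(+3); under {C} A still reaches {D,H,T,X} ∋ D.
{H,T}: A⊥D given {H,T} in G with A→· removed — back-door holds.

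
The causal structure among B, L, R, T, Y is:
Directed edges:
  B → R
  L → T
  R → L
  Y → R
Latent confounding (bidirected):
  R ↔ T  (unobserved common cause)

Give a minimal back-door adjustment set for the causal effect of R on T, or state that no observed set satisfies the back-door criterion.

desc(R)\{R}={L,T}; candidates ⊆ {B,Y}.
R↔T: latent back-door arc(s) into R.
size 0: {}; under {} R still reaches {B,T,Y} ∋ T.
size 1: {B}, {Y}; under {B} R still reaches {T,Y} ∋ T.
size 2: {B,Y}; under {B,Y} R still reaches {T} ∋ T.
R↔T cannot be blocked by any observed set — no back-door set.

R→T: no observed back-door set.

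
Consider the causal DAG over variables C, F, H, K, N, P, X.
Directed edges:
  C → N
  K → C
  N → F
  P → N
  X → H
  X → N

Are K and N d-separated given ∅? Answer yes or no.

Bayes-Ball from K | ∅ reaches {C,F,N}.
N ∈ reach(K|∅) ⇒ K ⊥̸ N | ∅.

No — K and N are d-connected given ∅.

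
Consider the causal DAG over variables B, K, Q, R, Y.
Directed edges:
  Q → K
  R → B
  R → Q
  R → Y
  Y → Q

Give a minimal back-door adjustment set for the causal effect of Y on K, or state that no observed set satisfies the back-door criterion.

Y→K: minimal back-door set {R}.

desc(Y)\{Y}={K,Q}; candidates ⊆ {B,R}.
size 0: {}; under {} Y still reaches {B,K,Q,R} ∋ K.
{R}: Y⊥K given {R} in G with Y→· removed — back-door holds.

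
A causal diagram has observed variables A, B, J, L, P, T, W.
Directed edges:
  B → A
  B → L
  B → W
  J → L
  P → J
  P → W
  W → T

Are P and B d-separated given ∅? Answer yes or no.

Bayes-Ball from P | ∅ reaches {J,L,T,W}.
B ∉ reach(P|∅) ⇒ P ⊥ B | ∅.

Yes — P ⊥ B | ∅.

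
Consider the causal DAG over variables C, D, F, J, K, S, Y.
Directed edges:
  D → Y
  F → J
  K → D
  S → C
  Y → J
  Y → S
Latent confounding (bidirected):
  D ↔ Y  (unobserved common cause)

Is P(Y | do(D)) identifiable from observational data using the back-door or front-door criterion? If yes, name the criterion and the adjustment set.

desc(D)\{D}={C,J,S,Y}; candidates ⊆ {F,K}.
D↔Y: latent back-door arc(s) into D.
size 0: {}; under {} D still reaches {C,J,K,S,Y} ∋ Y.
size 1: {F}, {K}; under {F} D still reaches {C,J,K,S,Y} ∋ Y.
size 2: {F,K}; under {F,K} D still reaches {C,J,S,Y} ∋ Y.
D↔Y cannot be blocked by any observed set — no back-door set.
No mediator lies on a directed D→…→Y path.
Neither criterion identifies P(Y|do(D)) in this graph.

P(Y|do(D)): not identifiable (no BD/FD set).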